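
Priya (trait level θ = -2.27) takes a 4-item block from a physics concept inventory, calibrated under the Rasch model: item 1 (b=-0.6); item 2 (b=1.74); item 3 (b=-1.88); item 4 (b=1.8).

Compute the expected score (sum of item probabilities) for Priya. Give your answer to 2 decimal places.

P(θ) = 1 / (1 + exp(−(θ − b)))
P_1 = 1/(1+e^{1.6700}) = 0.1584
P_2 = 1/(1+e^{4.0100}) = 0.0178
P_3 = 1/(1+e^{0.3900}) = 0.4037
P_4 = 1/(1+e^{4.0700}) = 0.0168
E[score] = 0.1584 + 0.0178 + 0.4037 + 0.0168 = 0.5967

0.60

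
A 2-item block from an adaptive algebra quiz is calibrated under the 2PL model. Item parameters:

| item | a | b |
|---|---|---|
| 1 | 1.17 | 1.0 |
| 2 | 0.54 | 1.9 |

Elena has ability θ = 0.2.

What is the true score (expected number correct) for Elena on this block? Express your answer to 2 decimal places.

P(θ) = 1 / (1 + exp(−a(θ − b)))
P_1 = 1/(1+e^{0.9360}) = 0.2817
P_2 = 1/(1+e^{0.9180}) = 0.2854
E[score] = 0.2817 + 0.2854 = 0.5671

0.57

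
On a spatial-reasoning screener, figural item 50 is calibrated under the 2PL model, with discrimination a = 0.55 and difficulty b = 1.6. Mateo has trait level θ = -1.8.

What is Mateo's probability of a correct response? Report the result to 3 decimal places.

0.134

P(θ) = 1 / (1 + exp(−a(θ − b)))
Exponent: 0.55 × (-1.8 − 1.6) = -1.8700
1/(1 + e^{1.8700}) = 0.1335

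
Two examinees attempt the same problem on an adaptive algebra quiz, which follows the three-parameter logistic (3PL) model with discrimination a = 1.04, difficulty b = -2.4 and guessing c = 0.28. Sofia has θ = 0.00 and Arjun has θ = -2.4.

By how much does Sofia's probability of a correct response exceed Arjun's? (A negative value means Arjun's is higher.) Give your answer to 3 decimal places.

P(θ) = c + (1 − c) · 1 / (1 + exp(−a(θ − b)))
P(Sofia) = 0.9452  [exponent 2.4960]
P(Arjun) = 0.6400  [exponent 0.0000]
Difference = 0.9452 − 0.6400 = 0.3052

0.305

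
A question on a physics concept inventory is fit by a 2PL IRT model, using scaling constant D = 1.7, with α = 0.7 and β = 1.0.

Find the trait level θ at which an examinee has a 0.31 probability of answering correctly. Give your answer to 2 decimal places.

P(θ) = 1 / (1 + exp(−D·α(θ − β)))
logit = ln(0.3100/0.6900) = -0.8001
θ = β + logit/(1.7·α) = 1.0 + (-0.8001)/1.1900 = 0.3276

0.33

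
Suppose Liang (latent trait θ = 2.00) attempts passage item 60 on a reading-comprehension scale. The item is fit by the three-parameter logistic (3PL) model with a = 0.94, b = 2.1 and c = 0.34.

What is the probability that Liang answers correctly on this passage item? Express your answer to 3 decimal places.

0.655

P(θ) = c + (1 − c) · 1 / (1 + exp(−a(θ − b)))
Exponent: 0.94 × (2.00 − 2.1) = -0.0940
1/(1 + e^{0.0940}) = 0.4765
P = 0.34 + 0.66 × 0.4765 = 0.6545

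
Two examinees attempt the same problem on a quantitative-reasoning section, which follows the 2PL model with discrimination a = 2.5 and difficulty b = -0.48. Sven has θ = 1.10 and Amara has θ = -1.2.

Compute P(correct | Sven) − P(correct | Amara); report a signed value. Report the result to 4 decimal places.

P(θ) = 1 / (1 + exp(−a(θ − b)))
P(Sven) = 0.9811  [exponent 3.9500]
P(Amara) = 0.1419  [exponent -1.8000]
Difference = 0.9811 − 0.1419 = 0.8393

0.8393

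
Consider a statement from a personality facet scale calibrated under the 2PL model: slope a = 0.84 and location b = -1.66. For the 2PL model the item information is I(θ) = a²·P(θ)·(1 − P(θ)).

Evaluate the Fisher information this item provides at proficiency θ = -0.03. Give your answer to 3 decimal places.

P = 1/(1+e^{-1.3692}) = 0.7973
P(1−P) = 0.7973 × 0.2027 = 0.1616
I = a² × P(1−P) = 0.84² × 0.1616 = 0.11405

0.114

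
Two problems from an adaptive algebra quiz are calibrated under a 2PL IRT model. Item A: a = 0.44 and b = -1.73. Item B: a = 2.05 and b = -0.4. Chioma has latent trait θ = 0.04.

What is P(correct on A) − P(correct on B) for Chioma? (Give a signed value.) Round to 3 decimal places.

P(θ) = 1 / (1 + exp(−a(θ − b)))
P_A = 0.6854
P_B = 0.7114
P_A − P_B = -0.0259

-0.026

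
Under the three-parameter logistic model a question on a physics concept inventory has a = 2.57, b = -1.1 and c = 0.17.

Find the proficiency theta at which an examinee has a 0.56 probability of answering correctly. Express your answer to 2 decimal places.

-1.15

P(theta) = c + (1 − c) · 1 / (1 + exp(−a(theta − b)))
Remove guessing floor: (0.56 − 0.17)/(1 − 0.17) = 0.4699
logit = ln(0.4699/0.5301) = -0.1206
theta = b + logit/(a) = -1.1 + (-0.1206)/2.5700 = -1.1469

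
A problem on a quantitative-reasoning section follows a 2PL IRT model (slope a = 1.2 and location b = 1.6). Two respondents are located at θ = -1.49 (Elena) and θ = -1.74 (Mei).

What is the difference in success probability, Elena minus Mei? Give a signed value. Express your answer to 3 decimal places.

0.006

P(θ) = 1 / (1 + exp(−a(θ − b)))
P(Elena) = 0.0239  [exponent -3.7080]
P(Mei) = 0.0178  [exponent -4.0080]
Difference = 0.0239 − 0.0178 = 0.0061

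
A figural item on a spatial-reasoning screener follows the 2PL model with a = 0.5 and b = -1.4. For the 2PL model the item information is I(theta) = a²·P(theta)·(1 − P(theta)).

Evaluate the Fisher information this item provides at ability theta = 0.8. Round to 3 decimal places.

0.047

P = 1/(1+e^{-1.1000}) = 0.7503
P(1−P) = 0.7503 × 0.2497 = 0.1874
I = a² × P(1−P) = 0.5² × 0.1874 = 0.04684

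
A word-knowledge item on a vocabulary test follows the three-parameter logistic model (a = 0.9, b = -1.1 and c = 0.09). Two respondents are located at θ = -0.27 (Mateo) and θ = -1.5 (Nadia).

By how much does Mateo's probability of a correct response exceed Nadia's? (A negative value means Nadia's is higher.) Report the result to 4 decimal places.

0.2435

P(θ) = c + (1 − c) · 1 / (1 + exp(−a(θ − b)))
P(Mateo) = 0.7075  [exponent 0.7470]
P(Nadia) = 0.4640  [exponent -0.3600]
Difference = 0.7075 − 0.4640 = 0.2435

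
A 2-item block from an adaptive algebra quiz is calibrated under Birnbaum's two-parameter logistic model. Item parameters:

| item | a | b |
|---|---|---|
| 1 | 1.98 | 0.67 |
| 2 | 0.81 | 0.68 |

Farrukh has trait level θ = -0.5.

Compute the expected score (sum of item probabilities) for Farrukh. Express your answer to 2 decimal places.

0.37

P(θ) = 1 / (1 + exp(−a(θ − b)))
P_1 = 1/(1+e^{2.3166}) = 0.0898
P_2 = 1/(1+e^{0.9558}) = 0.2777
E[score] = 0.0898 + 0.2777 = 0.3675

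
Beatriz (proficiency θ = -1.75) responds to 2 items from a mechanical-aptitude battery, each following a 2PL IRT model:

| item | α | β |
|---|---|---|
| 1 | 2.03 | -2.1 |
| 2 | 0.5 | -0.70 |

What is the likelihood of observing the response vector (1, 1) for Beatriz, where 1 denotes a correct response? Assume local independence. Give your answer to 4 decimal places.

0.2492

P(θ) = 1 / (1 + exp(−α(θ − β)))
P_1 = 1/(1+e^{-0.7105}) = 0.6705
P_2 = 1/(1+e^{0.5250}) = 0.3717
L = P_1 × P_2 = 0.6705 × 0.3717 = 0.24922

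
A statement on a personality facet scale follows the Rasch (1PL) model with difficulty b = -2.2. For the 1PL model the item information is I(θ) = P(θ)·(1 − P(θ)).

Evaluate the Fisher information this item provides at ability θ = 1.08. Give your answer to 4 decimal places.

0.0349

P = 1/(1+e^{-3.2800}) = 0.9637
P(1−P) = 0.9637 × 0.0363 = 0.0349
I = P(1−P) = 0.03495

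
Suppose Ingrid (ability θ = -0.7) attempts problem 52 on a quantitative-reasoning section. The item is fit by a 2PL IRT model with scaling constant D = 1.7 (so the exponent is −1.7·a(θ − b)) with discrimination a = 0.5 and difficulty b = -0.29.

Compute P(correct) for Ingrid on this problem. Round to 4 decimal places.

P(θ) = 1 / (1 + exp(−D·a(θ − b)))
Exponent: 1.7 × 0.5 × (-0.7 − (-0.29)) = -0.3485
1/(1 + e^{0.3485}) = 0.4137
P = 0.4137

0.4137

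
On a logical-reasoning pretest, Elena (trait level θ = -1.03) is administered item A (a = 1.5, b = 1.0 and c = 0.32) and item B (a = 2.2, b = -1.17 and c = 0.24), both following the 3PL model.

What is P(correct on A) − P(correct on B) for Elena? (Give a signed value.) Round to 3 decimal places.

-0.327

P(θ) = c + (1 − c) · 1 / (1 + exp(−a(θ − b)))
P_A = 0.3509
P_B = 0.6781
P_A − P_B = -0.3272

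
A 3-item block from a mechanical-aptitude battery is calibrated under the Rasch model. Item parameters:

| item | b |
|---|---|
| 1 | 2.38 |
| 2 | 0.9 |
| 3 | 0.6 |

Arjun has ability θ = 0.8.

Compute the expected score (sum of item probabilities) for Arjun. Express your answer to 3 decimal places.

P(θ) = 1 / (1 + exp(−(θ − b)))
P_1 = 1/(1+e^{1.5800}) = 0.1708
P_2 = 1/(1+e^{0.1000}) = 0.4750
P_3 = 1/(1+e^{-0.2000}) = 0.5498
E[score] = 0.1708 + 0.4750 + 0.5498 = 1.1957

1.196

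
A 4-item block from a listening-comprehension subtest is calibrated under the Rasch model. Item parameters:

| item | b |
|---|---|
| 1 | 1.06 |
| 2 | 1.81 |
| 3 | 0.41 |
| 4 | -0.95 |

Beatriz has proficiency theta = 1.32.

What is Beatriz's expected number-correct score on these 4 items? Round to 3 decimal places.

P(theta) = 1 / (1 + exp(−(theta − b)))
P_1 = 1/(1+e^{-0.2600}) = 0.5646
P_2 = 1/(1+e^{0.4900}) = 0.3799
P_3 = 1/(1+e^{-0.9100}) = 0.7130
P_4 = 1/(1+e^{-2.2700}) = 0.9064
E[score] = 0.5646 + 0.3799 + 0.7130 + 0.9064 = 2.5639

2.564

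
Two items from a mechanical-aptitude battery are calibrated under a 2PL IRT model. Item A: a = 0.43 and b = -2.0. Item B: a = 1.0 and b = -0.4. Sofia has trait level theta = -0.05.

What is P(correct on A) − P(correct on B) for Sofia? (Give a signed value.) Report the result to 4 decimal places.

P(theta) = 1 / (1 + exp(−a(theta − b)))
P_A = 0.6981
P_B = 0.5866
P_A − P_B = 0.1115

0.1115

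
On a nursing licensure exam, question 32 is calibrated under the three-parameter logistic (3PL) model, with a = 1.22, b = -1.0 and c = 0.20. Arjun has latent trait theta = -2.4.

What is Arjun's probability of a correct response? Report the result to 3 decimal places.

P(theta) = c + (1 − c) · 1 / (1 + exp(−a(theta − b)))
Exponent: 1.22 × (-2.4 − (-1.0)) = -1.7080
1/(1 + e^{1.7080}) = 0.1534
P = 0.20 + 0.80 × 0.1534 = 0.3227

0.323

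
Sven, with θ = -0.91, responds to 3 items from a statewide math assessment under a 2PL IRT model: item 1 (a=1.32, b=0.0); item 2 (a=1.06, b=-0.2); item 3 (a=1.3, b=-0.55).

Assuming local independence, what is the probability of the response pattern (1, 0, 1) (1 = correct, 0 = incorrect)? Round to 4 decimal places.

P(θ) = 1 / (1 + exp(−a(θ − b)))
P_1 = 1/(1+e^{1.2012}) = 0.2313
P_2 = 1/(1+e^{0.7526}) = 0.3203
P_3 = 1/(1+e^{0.4680}) = 0.3851
L = P_1 × (1−P_2) × P_3 = 0.2313 × 0.6797 × 0.3851 = 0.06054

0.0605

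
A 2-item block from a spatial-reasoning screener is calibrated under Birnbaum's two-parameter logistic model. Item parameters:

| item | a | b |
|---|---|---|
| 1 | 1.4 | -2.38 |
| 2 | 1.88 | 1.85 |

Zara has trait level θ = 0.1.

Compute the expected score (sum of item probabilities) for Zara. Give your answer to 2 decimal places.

P(θ) = 1 / (1 + exp(−a(θ − b)))
P_1 = 1/(1+e^{-3.4720}) = 0.9699
P_2 = 1/(1+e^{3.2900}) = 0.0359
E[score] = 0.9699 + 0.0359 = 1.0058

1.01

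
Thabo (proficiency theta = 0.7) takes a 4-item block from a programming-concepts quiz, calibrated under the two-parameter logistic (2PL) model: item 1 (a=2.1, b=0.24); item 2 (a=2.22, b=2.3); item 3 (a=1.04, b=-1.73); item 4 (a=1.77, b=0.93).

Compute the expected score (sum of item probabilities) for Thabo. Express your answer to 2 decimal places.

P(theta) = 1 / (1 + exp(−a(theta − b)))
P_1 = 1/(1+e^{-0.9660}) = 0.7243
P_2 = 1/(1+e^{3.5520}) = 0.0279
P_3 = 1/(1+e^{-2.5272}) = 0.9260
P_4 = 1/(1+e^{0.4071}) = 0.3996
E[score] = 0.7243 + 0.0279 + 0.9260 + 0.3996 = 2.0778

2.08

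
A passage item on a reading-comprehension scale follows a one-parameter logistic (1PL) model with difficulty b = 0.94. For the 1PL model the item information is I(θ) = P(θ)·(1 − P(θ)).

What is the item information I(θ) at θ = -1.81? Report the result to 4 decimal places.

P = 1/(1+e^{2.7500}) = 0.0601
P(1−P) = 0.0601 × 0.9399 = 0.0565
I = P(1−P) = 0.05648

0.0565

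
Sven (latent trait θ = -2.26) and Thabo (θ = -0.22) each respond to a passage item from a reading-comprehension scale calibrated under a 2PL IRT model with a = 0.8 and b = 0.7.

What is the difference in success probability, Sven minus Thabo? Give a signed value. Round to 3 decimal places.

P(θ) = 1 / (1 + exp(−a(θ − b)))
P(Sven) = 0.0856  [exponent -2.3680]
P(Thabo) = 0.3239  [exponent -0.7360]
Difference = 0.0856 − 0.3239 = -0.2382

-0.238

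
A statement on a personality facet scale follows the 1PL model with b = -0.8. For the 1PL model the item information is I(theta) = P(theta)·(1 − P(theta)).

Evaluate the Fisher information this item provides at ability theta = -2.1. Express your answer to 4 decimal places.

P = 1/(1+e^{1.3000}) = 0.2142
P(1−P) = 0.2142 × 0.7858 = 0.1683
I = P(1−P) = 0.16830

0.1683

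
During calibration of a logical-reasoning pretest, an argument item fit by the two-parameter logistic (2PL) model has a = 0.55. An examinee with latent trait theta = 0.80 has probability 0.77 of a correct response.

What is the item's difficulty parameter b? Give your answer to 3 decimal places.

-1.397

P(theta) = 1 / (1 + exp(−a(theta − b)))
logit(0.77) = ln(0.77/0.23) = 1.2083
b = theta − logit/(a) = 0.80 − 1.2083/0.5500 = -1.3969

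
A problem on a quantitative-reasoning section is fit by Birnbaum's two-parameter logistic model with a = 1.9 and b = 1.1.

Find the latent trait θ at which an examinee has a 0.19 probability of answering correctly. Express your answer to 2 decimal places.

0.34

P(θ) = 1 / (1 + exp(−a(θ − b)))
logit = ln(0.1900/0.8100) = -1.4500
θ = b + logit/(a) = 1.1 + (-1.4500)/1.9000 = 0.3368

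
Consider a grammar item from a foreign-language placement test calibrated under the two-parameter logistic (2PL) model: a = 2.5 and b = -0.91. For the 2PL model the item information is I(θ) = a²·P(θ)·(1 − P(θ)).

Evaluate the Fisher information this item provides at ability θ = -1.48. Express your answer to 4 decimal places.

P = 1/(1+e^{1.4250}) = 0.1939
P(1−P) = 0.1939 × 0.8061 = 0.1563
I = a² × P(1−P) = 2.5² × 0.1563 = 0.97681

0.9768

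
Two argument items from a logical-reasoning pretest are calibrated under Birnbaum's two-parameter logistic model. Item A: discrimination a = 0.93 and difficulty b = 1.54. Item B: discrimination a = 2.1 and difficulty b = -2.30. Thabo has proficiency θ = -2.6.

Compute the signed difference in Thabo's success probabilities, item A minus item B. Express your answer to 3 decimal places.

P(θ) = 1 / (1 + exp(−a(θ − b)))
P_A = 0.0208
P_B = 0.3475
P_A − P_B = -0.3267

-0.327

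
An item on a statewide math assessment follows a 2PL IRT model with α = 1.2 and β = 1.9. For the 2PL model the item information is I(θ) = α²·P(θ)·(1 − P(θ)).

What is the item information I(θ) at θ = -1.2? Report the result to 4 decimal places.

0.0333

P = 1/(1+e^{3.7200}) = 0.0237
P(1−P) = 0.0237 × 0.9763 = 0.0231
I = α² × P(1−P) = 1.2² × 0.0231 = 0.03327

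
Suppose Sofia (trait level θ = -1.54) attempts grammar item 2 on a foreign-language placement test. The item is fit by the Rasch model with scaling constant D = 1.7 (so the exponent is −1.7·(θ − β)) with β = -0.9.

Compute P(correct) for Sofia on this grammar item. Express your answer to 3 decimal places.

P(θ) = 1 / (1 + exp(−D·(θ − β)))
Exponent: 1.7 × (-1.54 − (-0.9)) = -1.0880
1/(1 + e^{1.0880}) = 0.2520
P = 0.2520

0.252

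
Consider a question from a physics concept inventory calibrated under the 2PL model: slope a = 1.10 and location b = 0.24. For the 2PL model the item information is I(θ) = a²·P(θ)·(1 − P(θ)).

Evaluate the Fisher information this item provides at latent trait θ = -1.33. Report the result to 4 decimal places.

P = 1/(1+e^{1.7270}) = 0.1510
P(1−P) = 0.1510 × 0.8490 = 0.1282
I = a² × P(1−P) = 1.10² × 0.1282 = 0.15510

0.1551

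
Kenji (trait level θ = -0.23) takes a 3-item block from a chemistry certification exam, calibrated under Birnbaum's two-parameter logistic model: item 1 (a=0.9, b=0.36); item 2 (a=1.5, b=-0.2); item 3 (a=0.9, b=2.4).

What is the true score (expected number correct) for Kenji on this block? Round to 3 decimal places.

0.945

P(θ) = 1 / (1 + exp(−a(θ − b)))
P_1 = 1/(1+e^{0.5310}) = 0.3703
P_2 = 1/(1+e^{0.0450}) = 0.4888
P_3 = 1/(1+e^{2.3670}) = 0.0857
E[score] = 0.3703 + 0.4888 + 0.0857 = 0.9448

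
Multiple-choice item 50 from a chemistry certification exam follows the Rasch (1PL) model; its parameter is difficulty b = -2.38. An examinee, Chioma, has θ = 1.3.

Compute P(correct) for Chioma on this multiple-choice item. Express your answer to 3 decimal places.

0.975

P(θ) = 1 / (1 + exp(−(θ − b)))
Exponent: (1.3 − (-2.38)) = 3.6800
1/(1 + e^{-3.6800}) = 0.9754
P = 0.9754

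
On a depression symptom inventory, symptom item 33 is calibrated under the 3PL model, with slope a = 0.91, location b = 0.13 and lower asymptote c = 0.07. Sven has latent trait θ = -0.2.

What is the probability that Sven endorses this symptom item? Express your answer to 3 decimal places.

0.466

P(θ) = c + (1 − c) · 1 / (1 + exp(−a(θ − b)))
Exponent: 0.91 × (-0.2 − 0.13) = -0.3003
1/(1 + e^{0.3003}) = 0.4255
P = 0.07 + 0.93 × 0.4255 = 0.4657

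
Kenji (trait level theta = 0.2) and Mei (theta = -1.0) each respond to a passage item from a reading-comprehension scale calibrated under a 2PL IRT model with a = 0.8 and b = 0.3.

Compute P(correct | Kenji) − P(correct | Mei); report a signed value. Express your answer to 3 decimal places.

0.219

P(theta) = 1 / (1 + exp(−a(theta − b)))
P(Kenji) = 0.4800  [exponent -0.0800]
P(Mei) = 0.2611  [exponent -1.0400]
Difference = 0.4800 − 0.2611 = 0.2189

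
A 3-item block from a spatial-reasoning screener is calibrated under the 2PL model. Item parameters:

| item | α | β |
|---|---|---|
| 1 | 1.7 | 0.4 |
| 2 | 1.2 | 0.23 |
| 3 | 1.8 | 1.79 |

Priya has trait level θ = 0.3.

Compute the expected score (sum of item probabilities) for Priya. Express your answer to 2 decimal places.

P(θ) = 1 / (1 + exp(−α(θ − β)))
P_1 = 1/(1+e^{0.1700}) = 0.4576
P_2 = 1/(1+e^{-0.0840}) = 0.5210
P_3 = 1/(1+e^{2.6820}) = 0.0640
E[score] = 0.4576 + 0.5210 + 0.0640 = 1.0426

1.04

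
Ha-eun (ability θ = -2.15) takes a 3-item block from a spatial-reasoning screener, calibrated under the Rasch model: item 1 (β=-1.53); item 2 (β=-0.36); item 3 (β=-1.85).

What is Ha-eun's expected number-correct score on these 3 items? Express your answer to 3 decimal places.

P(θ) = 1 / (1 + exp(−(θ − β)))
P_1 = 1/(1+e^{0.6200}) = 0.3498
P_2 = 1/(1+e^{1.7900}) = 0.1431
P_3 = 1/(1+e^{0.3000}) = 0.4256
E[score] = 0.3498 + 0.1431 + 0.4256 = 0.9184

0.918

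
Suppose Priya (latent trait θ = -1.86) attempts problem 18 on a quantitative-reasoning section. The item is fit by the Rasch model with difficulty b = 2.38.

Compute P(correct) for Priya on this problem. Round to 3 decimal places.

0.014

P(θ) = 1 / (1 + exp(−(θ − b)))
Exponent: (-1.86 − 2.38) = -4.2400
1/(1 + e^{4.2400}) = 0.0142
P = 0.0142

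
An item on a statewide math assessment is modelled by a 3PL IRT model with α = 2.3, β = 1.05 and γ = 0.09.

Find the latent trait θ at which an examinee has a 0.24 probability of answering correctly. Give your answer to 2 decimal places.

P(θ) = γ + (1 − γ) · 1 / (1 + exp(−α(θ − β)))
Remove guessing floor: (0.24 − 0.09)/(1 − 0.09) = 0.1648
logit = ln(0.1648/0.8352) = -1.6227
θ = β + logit/(α) = 1.05 + (-1.6227)/2.3000 = 0.3445

0.34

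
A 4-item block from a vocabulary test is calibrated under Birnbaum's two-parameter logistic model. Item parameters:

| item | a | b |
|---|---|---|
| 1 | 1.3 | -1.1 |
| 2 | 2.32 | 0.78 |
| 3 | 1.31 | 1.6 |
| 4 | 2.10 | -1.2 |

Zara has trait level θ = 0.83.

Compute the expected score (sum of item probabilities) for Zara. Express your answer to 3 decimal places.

P(θ) = 1 / (1 + exp(−a(θ − b)))
P_1 = 1/(1+e^{-2.5090}) = 0.9248
P_2 = 1/(1+e^{-0.1160}) = 0.5290
P_3 = 1/(1+e^{1.0087}) = 0.2672
P_4 = 1/(1+e^{-4.2630}) = 0.9861
E[score] = 0.9248 + 0.5290 + 0.2672 + 0.9861 = 2.7071

2.707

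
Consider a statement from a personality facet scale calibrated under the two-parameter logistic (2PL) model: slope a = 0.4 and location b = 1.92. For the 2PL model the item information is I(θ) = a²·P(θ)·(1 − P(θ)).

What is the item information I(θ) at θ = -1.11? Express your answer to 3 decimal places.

P = 1/(1+e^{1.2120}) = 0.2293
P(1−P) = 0.2293 × 0.7707 = 0.1767
I = a² × P(1−P) = 0.4² × 0.1767 = 0.02828

0.028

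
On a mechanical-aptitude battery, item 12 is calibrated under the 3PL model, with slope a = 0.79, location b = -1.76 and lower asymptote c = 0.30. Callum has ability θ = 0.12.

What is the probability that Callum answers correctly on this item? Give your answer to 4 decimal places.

P(θ) = c + (1 − c) · 1 / (1 + exp(−a(θ − b)))
Exponent: 0.79 × (0.12 − (-1.76)) = 1.4852
1/(1 + e^{-1.4852}) = 0.8154
P = 0.30 + 0.70 × 0.8154 = 0.8707

0.8707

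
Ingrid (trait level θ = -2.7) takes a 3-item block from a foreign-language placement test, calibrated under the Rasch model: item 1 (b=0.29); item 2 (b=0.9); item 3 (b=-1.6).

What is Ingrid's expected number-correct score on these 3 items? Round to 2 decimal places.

P(θ) = 1 / (1 + exp(−(θ − b)))
P_1 = 1/(1+e^{2.9900}) = 0.0479
P_2 = 1/(1+e^{3.6000}) = 0.0266
P_3 = 1/(1+e^{1.1000}) = 0.2497
E[score] = 0.0479 + 0.0266 + 0.2497 = 0.3242

0.32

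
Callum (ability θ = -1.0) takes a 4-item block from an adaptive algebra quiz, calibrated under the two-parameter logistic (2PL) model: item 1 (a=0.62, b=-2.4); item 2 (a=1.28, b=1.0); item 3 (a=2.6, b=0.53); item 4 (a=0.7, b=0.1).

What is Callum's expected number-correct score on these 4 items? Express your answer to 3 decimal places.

1.111

P(θ) = 1 / (1 + exp(−a(θ − b)))
P_1 = 1/(1+e^{-0.8680}) = 0.7043
P_2 = 1/(1+e^{2.5600}) = 0.0718
P_3 = 1/(1+e^{3.9780}) = 0.0184
P_4 = 1/(1+e^{0.7700}) = 0.3165
E[score] = 0.7043 + 0.0718 + 0.0184 + 0.3165 = 1.1109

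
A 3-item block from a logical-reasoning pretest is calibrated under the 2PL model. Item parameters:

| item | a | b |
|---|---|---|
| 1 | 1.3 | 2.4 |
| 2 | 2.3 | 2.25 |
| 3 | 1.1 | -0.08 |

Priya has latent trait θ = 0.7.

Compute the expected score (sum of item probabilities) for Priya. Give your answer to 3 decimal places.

0.829

P(θ) = 1 / (1 + exp(−a(θ − b)))
P_1 = 1/(1+e^{2.2100}) = 0.0989
P_2 = 1/(1+e^{3.5650}) = 0.0275
P_3 = 1/(1+e^{-0.8580}) = 0.7022
E[score] = 0.0989 + 0.0275 + 0.7022 = 0.8286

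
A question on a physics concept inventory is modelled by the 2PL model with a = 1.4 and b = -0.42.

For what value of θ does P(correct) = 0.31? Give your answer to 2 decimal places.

P(θ) = 1 / (1 + exp(−a(θ − b)))
logit = ln(0.3100/0.6900) = -0.8001
θ = b + logit/(a) = -0.42 + (-0.8001)/1.4000 = -0.9915

-0.99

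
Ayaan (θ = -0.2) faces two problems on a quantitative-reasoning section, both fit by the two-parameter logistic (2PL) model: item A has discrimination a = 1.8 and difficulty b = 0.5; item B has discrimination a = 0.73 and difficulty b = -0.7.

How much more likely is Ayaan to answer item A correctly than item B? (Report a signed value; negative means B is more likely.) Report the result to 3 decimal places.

-0.369

P(θ) = 1 / (1 + exp(−a(θ − b)))
P_A = 0.2210
P_B = 0.5903
P_A − P_B = -0.3693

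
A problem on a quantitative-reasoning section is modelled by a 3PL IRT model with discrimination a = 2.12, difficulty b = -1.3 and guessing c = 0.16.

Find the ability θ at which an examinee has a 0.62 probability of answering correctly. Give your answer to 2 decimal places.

-1.21

P(θ) = c + (1 − c) · 1 / (1 + exp(−a(θ − b)))
Remove guessing floor: (0.62 − 0.16)/(1 − 0.16) = 0.5476
logit = ln(0.5476/0.4524) = 0.1911
θ = b + logit/(a) = -1.3 + 0.1911/2.1200 = -1.2099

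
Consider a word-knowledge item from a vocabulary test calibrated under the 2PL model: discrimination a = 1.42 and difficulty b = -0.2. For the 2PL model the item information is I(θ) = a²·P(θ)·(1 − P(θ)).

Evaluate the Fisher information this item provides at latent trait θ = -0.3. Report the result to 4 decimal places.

P = 1/(1+e^{0.1420}) = 0.4646
P(1−P) = 0.4646 × 0.5354 = 0.2487
I = a² × P(1−P) = 1.42² × 0.2487 = 0.50157

0.5016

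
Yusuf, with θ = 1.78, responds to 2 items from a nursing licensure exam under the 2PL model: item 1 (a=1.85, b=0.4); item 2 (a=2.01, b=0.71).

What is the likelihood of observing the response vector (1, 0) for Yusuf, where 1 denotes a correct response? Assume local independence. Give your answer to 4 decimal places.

0.0967

P(θ) = 1 / (1 + exp(−a(θ − b)))
P_1 = 1/(1+e^{-2.5530}) = 0.9278
P_2 = 1/(1+e^{-2.1507}) = 0.8957
L = P_1 × (1−P_2) = 0.9278 × 0.1043 = 0.09674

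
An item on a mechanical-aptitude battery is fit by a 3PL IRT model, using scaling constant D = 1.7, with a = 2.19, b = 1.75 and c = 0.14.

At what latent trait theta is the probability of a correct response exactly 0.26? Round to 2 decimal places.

P(theta) = c + (1 − c) · 1 / (1 + exp(−D·a(theta − b)))
Remove guessing floor: (0.26 − 0.14)/(1 − 0.14) = 0.1395
logit = ln(0.1395/0.8605) = -1.8192
theta = b + logit/(1.7·a) = 1.75 + (-1.8192)/3.7230 = 1.2614

1.26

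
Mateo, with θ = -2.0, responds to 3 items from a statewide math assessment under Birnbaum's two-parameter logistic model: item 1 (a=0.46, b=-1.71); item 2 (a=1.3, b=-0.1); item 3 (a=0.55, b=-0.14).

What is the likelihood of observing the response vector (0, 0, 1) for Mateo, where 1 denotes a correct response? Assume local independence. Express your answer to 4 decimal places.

0.1300

P(θ) = 1 / (1 + exp(−a(θ − b)))
P_1 = 1/(1+e^{0.1334}) = 0.4667
P_2 = 1/(1+e^{2.4700}) = 0.0780
P_3 = 1/(1+e^{1.0230}) = 0.2644
L = (1−P_1) × (1−P_2) × P_3 = 0.5333 × 0.9220 × 0.2644 = 0.13003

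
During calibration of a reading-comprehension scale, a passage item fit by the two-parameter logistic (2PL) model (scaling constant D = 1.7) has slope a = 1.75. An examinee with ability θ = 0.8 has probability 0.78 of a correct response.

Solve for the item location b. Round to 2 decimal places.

P(θ) = 1 / (1 + exp(−D·a(θ − b)))
logit(0.78) = ln(0.78/0.22) = 1.2657
b = θ − logit/(1.7·a) = 0.8 − 1.2657/2.9750 = 0.3746

0.37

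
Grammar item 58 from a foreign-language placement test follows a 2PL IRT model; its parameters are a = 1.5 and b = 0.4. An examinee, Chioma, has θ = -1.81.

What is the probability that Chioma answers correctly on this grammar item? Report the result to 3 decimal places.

P(θ) = 1 / (1 + exp(−a(θ − b)))
Exponent: 1.5 × (-1.81 − 0.4) = -3.3150
1/(1 + e^{3.3150}) = 0.0351

0.035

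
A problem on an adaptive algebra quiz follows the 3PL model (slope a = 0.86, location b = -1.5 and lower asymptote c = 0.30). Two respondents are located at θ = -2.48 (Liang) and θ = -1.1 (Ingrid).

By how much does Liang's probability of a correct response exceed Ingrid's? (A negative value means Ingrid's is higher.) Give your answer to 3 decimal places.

P(θ) = c + (1 − c) · 1 / (1 + exp(−a(θ − b)))
P(Liang) = 0.5107  [exponent -0.8428]
P(Ingrid) = 0.7096  [exponent 0.3440]
Difference = 0.5107 − 0.7096 = -0.1990

-0.199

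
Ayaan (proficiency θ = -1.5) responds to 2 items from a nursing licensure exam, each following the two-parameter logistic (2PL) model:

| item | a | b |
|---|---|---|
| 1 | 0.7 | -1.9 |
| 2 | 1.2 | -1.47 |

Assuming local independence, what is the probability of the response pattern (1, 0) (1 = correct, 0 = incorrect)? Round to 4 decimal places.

0.2899

P(θ) = 1 / (1 + exp(−a(θ − b)))
P_1 = 1/(1+e^{-0.2800}) = 0.5695
P_2 = 1/(1+e^{0.0360}) = 0.4910
L = P_1 × (1−P_2) = 0.5695 × 0.5090 = 0.28990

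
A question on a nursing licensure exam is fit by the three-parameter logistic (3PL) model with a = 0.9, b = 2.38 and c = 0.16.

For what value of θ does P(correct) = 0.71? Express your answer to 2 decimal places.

P(θ) = c + (1 − c) · 1 / (1 + exp(−a(θ − b)))
Remove guessing floor: (0.71 − 0.16)/(1 − 0.16) = 0.6548
logit = ln(0.6548/0.3452) = 0.6400
θ = b + logit/(a) = 2.38 + 0.6400/0.9000 = 3.0912

3.09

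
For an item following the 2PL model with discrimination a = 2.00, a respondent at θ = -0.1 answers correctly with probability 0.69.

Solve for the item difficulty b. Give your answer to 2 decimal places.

-0.50

P(θ) = 1 / (1 + exp(−a(θ − b)))
logit(0.69) = ln(0.69/0.31) = 0.8001
b = θ − logit/(a) = -0.1 − 0.8001/2.0000 = -0.5001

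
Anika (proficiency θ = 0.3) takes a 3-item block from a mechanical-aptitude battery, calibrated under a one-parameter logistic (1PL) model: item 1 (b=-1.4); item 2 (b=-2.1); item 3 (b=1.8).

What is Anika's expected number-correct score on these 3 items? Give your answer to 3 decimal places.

P(θ) = 1 / (1 + exp(−(θ − b)))
P_1 = 1/(1+e^{-1.7000}) = 0.8455
P_2 = 1/(1+e^{-2.4000}) = 0.9168
P_3 = 1/(1+e^{1.5000}) = 0.1824
E[score] = 0.8455 + 0.9168 + 0.1824 = 1.9448

1.945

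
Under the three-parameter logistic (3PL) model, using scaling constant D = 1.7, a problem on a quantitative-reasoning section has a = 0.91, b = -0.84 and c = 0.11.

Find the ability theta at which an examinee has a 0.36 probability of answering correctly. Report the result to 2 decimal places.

P(theta) = c + (1 − c) · 1 / (1 + exp(−D·a(theta − b)))
Remove guessing floor: (0.36 − 0.11)/(1 − 0.11) = 0.2809
logit = ln(0.2809/0.7191) = -0.9400
theta = b + logit/(1.7·a) = -0.84 + (-0.9400)/1.5470 = -1.4476

-1.45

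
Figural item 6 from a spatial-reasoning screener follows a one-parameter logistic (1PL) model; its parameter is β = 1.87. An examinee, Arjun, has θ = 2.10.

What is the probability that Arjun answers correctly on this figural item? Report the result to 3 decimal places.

P(θ) = 1 / (1 + exp(−(θ − β)))
Exponent: (2.10 − 1.87) = 0.2300
1/(1 + e^{-0.2300}) = 0.5572
P = 0.5572

0.557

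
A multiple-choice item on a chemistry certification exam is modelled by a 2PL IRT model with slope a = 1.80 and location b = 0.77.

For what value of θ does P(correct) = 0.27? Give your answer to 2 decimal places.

P(θ) = 1 / (1 + exp(−a(θ − b)))
logit = ln(0.2700/0.7300) = -0.9946
θ = b + logit/(a) = 0.77 + (-0.9946)/1.8000 = 0.2174

0.22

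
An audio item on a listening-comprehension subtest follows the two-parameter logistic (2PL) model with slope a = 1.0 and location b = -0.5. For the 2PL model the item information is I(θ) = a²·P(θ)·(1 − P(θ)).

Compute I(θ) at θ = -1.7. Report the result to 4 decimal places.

P = 1/(1+e^{1.2000}) = 0.2315
P(1−P) = 0.2315 × 0.7685 = 0.1779
I = a² × P(1−P) = 1.0² × 0.1779 = 0.17789

0.1779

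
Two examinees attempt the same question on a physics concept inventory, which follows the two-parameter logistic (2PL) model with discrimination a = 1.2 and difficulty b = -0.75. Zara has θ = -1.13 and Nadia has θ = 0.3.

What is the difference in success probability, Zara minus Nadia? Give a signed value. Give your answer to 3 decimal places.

P(θ) = 1 / (1 + exp(−a(θ − b)))
P(Zara) = 0.3879  [exponent -0.4560]
P(Nadia) = 0.7790  [exponent 1.2600]
Difference = 0.3879 − 0.7790 = -0.3911

-0.391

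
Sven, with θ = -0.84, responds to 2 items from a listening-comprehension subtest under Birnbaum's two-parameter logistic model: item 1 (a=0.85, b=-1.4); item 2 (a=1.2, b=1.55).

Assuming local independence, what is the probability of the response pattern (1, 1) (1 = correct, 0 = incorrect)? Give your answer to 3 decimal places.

P(θ) = 1 / (1 + exp(−a(θ − b)))
P_1 = 1/(1+e^{-0.4760}) = 0.6168
P_2 = 1/(1+e^{2.8680}) = 0.0538
L = P_1 × P_2 = 0.6168 × 0.0538 = 0.03316

0.033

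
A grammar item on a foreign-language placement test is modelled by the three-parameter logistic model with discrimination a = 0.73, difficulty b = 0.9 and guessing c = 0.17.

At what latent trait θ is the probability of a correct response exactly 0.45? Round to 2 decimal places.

P(θ) = c + (1 − c) · 1 / (1 + exp(−a(θ − b)))
Remove guessing floor: (0.45 − 0.17)/(1 − 0.17) = 0.3373
logit = ln(0.3373/0.6627) = -0.6751
θ = b + logit/(a) = 0.9 + (-0.6751)/0.7300 = -0.0248

-0.02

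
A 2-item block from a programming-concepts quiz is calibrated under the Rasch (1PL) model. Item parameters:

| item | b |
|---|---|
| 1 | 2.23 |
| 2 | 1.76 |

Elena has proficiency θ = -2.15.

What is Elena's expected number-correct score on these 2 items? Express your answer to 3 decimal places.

0.032

P(θ) = 1 / (1 + exp(−(θ − b)))
P_1 = 1/(1+e^{4.3800}) = 0.0124
P_2 = 1/(1+e^{3.9100}) = 0.0196
E[score] = 0.0124 + 0.0196 = 0.0320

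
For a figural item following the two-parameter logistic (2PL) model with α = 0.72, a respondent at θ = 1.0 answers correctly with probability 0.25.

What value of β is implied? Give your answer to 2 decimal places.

2.53

P(θ) = 1 / (1 + exp(−α(θ − β)))
logit(0.25) = ln(0.25/0.75) = -1.0986
β = θ − logit/(α) = 1.0 − (-1.0986)/0.7200 = 2.5259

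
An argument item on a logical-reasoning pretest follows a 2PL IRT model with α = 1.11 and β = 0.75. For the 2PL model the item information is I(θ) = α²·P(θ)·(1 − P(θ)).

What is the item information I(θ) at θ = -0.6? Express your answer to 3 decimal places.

P = 1/(1+e^{1.4985}) = 0.1826
P(1−P) = 0.1826 × 0.8174 = 0.1493
I = α² × P(1−P) = 1.11² × 0.1493 = 0.18394

0.184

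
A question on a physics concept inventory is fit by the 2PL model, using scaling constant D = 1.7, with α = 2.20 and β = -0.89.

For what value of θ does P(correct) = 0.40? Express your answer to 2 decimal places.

-1.00

P(θ) = 1 / (1 + exp(−D·α(θ − β)))
logit = ln(0.4000/0.6000) = -0.4055
θ = β + logit/(1.7·α) = -0.89 + (-0.4055)/3.7400 = -0.9984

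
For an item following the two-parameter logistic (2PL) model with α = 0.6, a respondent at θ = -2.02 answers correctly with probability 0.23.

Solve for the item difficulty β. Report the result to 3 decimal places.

P(θ) = 1 / (1 + exp(−α(θ − β)))
logit(0.23) = ln(0.23/0.77) = -1.2083
β = θ − logit/(α) = -2.02 − (-1.2083)/0.6000 = -0.0061

-0.006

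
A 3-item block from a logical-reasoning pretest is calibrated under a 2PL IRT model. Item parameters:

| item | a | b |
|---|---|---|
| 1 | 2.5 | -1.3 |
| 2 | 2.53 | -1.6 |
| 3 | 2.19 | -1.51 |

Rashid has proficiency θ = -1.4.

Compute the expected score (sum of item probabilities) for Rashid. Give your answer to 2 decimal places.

P(θ) = 1 / (1 + exp(−a(θ − b)))
P_1 = 1/(1+e^{0.2500}) = 0.4378
P_2 = 1/(1+e^{-0.5060}) = 0.6239
P_3 = 1/(1+e^{-0.2409}) = 0.5599
E[score] = 0.4378 + 0.6239 + 0.5599 = 1.6216

1.62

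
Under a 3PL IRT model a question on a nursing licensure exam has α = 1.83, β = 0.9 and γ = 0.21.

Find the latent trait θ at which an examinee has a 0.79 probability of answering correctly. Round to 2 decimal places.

P(θ) = γ + (1 − γ) · 1 / (1 + exp(−α(θ − β)))
Remove guessing floor: (0.79 − 0.21)/(1 − 0.21) = 0.7342
logit = ln(0.7342/0.2658) = 1.0159
θ = β + logit/(α) = 0.9 + 1.0159/1.8300 = 1.4551

1.46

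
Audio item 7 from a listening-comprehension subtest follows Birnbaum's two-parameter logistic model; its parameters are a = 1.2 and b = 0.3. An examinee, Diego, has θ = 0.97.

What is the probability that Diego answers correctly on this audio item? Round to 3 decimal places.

0.691

P(θ) = 1 / (1 + exp(−a(θ − b)))
Exponent: 1.2 × (0.97 − 0.3) = 0.8040
1/(1 + e^{-0.8040}) = 0.6908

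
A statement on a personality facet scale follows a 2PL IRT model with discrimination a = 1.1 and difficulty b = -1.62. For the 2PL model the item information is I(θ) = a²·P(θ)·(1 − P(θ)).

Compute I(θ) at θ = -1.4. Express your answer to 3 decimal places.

0.298

P = 1/(1+e^{-0.2420}) = 0.5602
P(1−P) = 0.5602 × 0.4398 = 0.2464
I = a² × P(1−P) = 1.1² × 0.2464 = 0.29811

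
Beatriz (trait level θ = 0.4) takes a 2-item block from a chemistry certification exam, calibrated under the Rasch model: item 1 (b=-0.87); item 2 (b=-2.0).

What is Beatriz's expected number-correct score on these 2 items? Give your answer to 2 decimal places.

P(θ) = 1 / (1 + exp(−(θ − b)))
P_1 = 1/(1+e^{-1.2700}) = 0.7807
P_2 = 1/(1+e^{-2.4000}) = 0.9168
E[score] = 0.7807 + 0.9168 = 1.6976

1.70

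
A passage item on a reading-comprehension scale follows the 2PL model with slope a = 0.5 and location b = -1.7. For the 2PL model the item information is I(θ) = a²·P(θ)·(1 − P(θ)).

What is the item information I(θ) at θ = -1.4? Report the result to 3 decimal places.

P = 1/(1+e^{-0.1500}) = 0.5374
P(1−P) = 0.5374 × 0.4626 = 0.2486
I = a² × P(1−P) = 0.5² × 0.2486 = 0.06215

0.062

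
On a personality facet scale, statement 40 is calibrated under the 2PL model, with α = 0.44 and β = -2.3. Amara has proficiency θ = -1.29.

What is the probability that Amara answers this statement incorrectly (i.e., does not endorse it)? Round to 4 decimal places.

0.3907

P(θ) = 1 / (1 + exp(−α(θ − β)))
Exponent: 0.44 × (-1.29 − (-2.3)) = 0.4444
1/(1 + e^{-0.4444}) = 0.6093
P(incorrect) = 1 − 0.6093 = 0.3907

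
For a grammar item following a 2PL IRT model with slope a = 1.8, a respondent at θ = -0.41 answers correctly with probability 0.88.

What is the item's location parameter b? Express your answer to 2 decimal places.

-1.52

P(θ) = 1 / (1 + exp(−a(θ − b)))
logit(0.88) = ln(0.88/0.12) = 1.9924
b = θ − logit/(a) = -0.41 − 1.9924/1.8000 = -1.5169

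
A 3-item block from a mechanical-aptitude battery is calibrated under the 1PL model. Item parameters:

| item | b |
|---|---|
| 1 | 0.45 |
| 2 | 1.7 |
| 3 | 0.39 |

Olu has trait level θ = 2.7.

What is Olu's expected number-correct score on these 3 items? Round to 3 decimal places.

P(θ) = 1 / (1 + exp(−(θ − b)))
P_1 = 1/(1+e^{-2.2500}) = 0.9047
P_2 = 1/(1+e^{-1.0000}) = 0.7311
P_3 = 1/(1+e^{-2.3100}) = 0.9097
E[score] = 0.9047 + 0.7311 + 0.9097 = 2.5454

2.545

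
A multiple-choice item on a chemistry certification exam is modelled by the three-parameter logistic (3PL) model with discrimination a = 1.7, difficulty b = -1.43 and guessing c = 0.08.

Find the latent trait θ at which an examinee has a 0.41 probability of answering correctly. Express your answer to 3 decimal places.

-1.772

P(θ) = c + (1 − c) · 1 / (1 + exp(−a(θ − b)))
Remove guessing floor: (0.41 − 0.08)/(1 − 0.08) = 0.3587
logit = ln(0.3587/0.6413) = -0.5810
θ = b + logit/(a) = -1.43 + (-0.5810)/1.7000 = -1.7718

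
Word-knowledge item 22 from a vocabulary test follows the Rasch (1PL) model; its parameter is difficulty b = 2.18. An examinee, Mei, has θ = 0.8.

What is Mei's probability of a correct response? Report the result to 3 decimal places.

P(θ) = 1 / (1 + exp(−(θ − b)))
Exponent: (0.8 − 2.18) = -1.3800
1/(1 + e^{1.3800}) = 0.2010
P = 0.2010

0.201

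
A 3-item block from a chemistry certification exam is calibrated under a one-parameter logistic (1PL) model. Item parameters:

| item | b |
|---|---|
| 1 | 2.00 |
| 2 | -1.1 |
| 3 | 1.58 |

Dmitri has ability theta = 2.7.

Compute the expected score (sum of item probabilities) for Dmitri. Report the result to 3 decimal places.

P(theta) = 1 / (1 + exp(−(theta − b)))
P_1 = 1/(1+e^{-0.7000}) = 0.6682
P_2 = 1/(1+e^{-3.8000}) = 0.9781
P_3 = 1/(1+e^{-1.1200}) = 0.7540
E[score] = 0.6682 + 0.9781 + 0.7540 = 2.4003

2.400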